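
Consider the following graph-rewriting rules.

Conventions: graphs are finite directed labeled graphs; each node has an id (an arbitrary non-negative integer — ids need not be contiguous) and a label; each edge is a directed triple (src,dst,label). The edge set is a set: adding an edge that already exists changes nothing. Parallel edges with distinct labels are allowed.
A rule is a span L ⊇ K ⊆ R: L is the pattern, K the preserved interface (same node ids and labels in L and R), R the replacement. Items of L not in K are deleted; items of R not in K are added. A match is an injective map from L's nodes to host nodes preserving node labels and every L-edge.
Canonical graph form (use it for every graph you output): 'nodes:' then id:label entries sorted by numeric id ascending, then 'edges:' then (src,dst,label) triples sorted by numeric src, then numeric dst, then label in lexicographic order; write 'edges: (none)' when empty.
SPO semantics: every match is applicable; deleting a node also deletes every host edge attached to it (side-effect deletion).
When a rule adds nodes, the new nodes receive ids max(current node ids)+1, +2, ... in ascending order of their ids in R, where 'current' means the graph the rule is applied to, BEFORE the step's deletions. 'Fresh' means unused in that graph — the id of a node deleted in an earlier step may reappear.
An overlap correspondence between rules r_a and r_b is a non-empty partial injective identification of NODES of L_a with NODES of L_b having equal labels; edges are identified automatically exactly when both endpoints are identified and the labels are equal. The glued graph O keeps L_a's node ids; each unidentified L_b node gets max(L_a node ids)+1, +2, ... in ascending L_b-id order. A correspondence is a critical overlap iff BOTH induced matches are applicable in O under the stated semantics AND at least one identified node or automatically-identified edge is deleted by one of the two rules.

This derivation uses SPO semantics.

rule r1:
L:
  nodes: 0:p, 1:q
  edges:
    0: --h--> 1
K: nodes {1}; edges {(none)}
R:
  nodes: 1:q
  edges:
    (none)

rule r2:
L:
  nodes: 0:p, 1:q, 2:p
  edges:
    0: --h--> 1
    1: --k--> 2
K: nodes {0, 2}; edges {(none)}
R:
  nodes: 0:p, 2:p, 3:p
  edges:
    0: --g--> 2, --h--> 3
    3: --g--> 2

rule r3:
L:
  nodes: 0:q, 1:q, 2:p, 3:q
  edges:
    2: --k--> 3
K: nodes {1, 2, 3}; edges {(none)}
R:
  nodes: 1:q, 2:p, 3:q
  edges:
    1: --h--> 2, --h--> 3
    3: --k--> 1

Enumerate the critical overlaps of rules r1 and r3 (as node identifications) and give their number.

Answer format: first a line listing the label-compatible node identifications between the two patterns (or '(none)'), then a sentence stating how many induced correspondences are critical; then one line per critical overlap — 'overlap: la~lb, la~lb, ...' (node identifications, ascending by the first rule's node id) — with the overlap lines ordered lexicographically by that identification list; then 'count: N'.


label-compatible node identifications between L(r1) and L(r3): 0~2, 1~0, 1~1, 1~3
5 of the induced correspondences are critical overlaps of r1 and r3.
overlap: 0~2
overlap: 0~2, 1~0
overlap: 0~2, 1~1
overlap: 0~2, 1~3
overlap: 1~0
count: 5


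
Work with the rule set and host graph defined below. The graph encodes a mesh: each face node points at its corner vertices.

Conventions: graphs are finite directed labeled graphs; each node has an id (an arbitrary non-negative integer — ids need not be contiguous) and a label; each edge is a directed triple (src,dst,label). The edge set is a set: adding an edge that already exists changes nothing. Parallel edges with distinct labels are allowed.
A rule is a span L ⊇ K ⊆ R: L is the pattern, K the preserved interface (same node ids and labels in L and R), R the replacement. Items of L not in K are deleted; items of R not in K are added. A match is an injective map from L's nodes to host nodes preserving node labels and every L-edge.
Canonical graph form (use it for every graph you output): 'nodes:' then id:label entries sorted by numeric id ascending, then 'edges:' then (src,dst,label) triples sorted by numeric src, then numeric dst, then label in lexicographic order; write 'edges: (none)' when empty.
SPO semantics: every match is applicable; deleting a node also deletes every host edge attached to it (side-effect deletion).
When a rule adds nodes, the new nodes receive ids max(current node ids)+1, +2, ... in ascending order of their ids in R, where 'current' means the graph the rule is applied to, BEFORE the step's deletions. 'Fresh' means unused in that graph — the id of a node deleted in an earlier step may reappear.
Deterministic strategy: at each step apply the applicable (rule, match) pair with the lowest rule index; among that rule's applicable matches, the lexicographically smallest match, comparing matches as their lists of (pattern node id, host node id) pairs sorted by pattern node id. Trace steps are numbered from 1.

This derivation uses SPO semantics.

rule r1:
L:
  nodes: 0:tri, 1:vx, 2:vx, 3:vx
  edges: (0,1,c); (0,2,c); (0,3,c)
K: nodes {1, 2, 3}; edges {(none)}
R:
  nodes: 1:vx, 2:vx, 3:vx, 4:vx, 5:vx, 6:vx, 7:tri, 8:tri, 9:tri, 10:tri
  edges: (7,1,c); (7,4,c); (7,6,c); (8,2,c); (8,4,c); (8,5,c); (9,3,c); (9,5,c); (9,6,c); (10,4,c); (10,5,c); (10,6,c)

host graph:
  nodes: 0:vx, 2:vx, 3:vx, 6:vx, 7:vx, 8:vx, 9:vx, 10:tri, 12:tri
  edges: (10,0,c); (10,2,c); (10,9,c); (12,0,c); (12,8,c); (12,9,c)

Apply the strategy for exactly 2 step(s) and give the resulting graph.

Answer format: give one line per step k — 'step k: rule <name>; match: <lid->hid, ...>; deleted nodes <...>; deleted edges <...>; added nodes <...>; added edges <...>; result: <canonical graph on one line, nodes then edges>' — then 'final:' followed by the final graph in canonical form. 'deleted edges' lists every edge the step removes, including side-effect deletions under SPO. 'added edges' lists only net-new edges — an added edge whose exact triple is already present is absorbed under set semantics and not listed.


step 1: rule r1; match: 0->10, 1->0, 2->2, 3->9; deleted nodes 10; deleted edges (10,0,c); (10,2,c); (10,9,c); added nodes 13, 14, 15, 16, 17, 18, 19; added edges (16,0,c); (16,13,c); (16,15,c); (17,2,c); (17,13,c); (17,14,c); (18,9,c); (18,14,c); (18,15,c); (19,13,c); (19,14,c); (19,15,c); result: nodes: 0:vx, 2:vx, 3:vx, 6:vx, 7:vx, 8:vx, 9:vx, 12:tri, 13:vx, 14:vx, 15:vx, 16:tri, 17:tri, 18:tri, 19:tri edges: (12,0,c); (12,8,c); (12,9,c); (16,0,c); (16,13,c); (16,15,c); (17,2,c); (17,13,c); (17,14,c); (18,9,c); (18,14,c); (18,15,c); (19,13,c); (19,14,c); (19,15,c)
step 2: rule r1; match: 0->12, 1->0, 2->8, 3->9; deleted nodes 12; deleted edges (12,0,c); (12,8,c); (12,9,c); added nodes 20, 21, 22, 23, 24, 25, 26; added edges (23,0,c); (23,20,c); (23,22,c); (24,8,c); (24,20,c); (24,21,c); (25,9,c); (25,21,c); (25,22,c); (26,20,c); (26,21,c); (26,22,c); result: nodes: 0:vx, 2:vx, 3:vx, 6:vx, 7:vx, 8:vx, 9:vx, 13:vx, 14:vx, 15:vx, 16:tri, 17:tri, 18:tri, 19:tri, 20:vx, 21:vx, 22:vx, 23:tri, 24:tri, 25:tri, 26:tri edges: (16,0,c); (16,13,c); (16,15,c); (17,2,c); (17,13,c); (17,14,c); (18,9,c); (18,14,c); (18,15,c); (19,13,c); (19,14,c); (19,15,c); (23,0,c); (23,20,c); (23,22,c); (24,8,c); (24,20,c); (24,21,c); (25,9,c); (25,21,c); (25,22,c); (26,20,c); (26,21,c); (26,22,c)
final:
nodes: 0:vx, 2:vx, 3:vx, 6:vx, 7:vx, 8:vx, 9:vx, 13:vx, 14:vx, 15:vx, 16:tri, 17:tri, 18:tri, 19:tri, 20:vx, 21:vx, 22:vx, 23:tri, 24:tri, 25:tri, 26:tri
edges: (16,0,c); (16,13,c); (16,15,c); (17,2,c); (17,13,c); (17,14,c); (18,9,c); (18,14,c); (18,15,c); (19,13,c); (19,14,c); (19,15,c); (23,0,c); (23,20,c); (23,22,c); (24,8,c); (24,20,c); (24,21,c); (25,9,c); (25,21,c); (25,22,c); (26,20,c); (26,21,c); (26,22,c)


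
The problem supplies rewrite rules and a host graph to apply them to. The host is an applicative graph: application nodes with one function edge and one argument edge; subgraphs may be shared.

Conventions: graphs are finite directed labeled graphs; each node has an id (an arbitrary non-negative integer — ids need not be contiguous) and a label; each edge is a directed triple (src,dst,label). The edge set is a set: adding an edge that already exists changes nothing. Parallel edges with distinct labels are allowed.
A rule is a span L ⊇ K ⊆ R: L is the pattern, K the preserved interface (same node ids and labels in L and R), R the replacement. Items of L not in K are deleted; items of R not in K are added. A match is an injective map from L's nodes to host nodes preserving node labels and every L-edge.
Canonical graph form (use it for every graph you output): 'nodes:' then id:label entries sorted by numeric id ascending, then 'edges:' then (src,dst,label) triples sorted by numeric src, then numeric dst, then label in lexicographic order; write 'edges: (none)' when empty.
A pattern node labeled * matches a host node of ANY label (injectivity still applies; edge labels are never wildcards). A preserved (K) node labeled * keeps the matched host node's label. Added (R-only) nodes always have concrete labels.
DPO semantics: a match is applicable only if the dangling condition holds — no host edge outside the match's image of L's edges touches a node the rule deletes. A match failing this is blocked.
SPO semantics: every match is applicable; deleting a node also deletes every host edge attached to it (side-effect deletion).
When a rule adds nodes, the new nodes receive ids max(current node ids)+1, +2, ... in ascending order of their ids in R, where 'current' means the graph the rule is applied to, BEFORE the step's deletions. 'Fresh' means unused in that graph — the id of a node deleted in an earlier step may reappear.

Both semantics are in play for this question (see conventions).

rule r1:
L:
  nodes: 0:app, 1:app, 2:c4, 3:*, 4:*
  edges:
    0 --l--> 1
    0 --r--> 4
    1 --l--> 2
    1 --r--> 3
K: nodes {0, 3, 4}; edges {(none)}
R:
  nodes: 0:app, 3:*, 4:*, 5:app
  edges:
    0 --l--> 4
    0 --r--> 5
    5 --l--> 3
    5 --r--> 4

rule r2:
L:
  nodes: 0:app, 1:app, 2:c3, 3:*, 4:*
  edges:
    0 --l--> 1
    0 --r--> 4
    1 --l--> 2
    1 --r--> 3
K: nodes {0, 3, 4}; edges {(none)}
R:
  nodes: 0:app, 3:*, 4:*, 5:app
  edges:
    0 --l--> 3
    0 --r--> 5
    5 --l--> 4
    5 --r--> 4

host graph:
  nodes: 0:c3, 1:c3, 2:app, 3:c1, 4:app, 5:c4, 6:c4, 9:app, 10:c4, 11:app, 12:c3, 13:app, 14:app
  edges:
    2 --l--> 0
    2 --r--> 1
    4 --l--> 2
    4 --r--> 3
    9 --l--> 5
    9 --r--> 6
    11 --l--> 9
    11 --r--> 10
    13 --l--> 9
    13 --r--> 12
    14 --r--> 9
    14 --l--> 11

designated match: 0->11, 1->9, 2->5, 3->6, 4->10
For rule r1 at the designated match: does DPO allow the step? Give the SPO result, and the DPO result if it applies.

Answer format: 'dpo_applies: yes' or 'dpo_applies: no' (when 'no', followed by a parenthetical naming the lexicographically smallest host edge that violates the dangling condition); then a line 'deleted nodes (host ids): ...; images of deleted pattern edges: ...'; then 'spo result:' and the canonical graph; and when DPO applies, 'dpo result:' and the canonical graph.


dpo_applies: no
(the rule deletes node 9, which keeps host edge (13,9,l) outside the match image — the dangling condition fails, DPO blocks; SPO proceeds and side-deletes such edges)
deleted nodes (host ids): 5, 9; images of deleted pattern edges: (9,5,l); (9,6,r); (11,9,l); (11,10,r)
spo result:
nodes: 0:c3, 1:c3, 2:app, 3:c1, 4:app, 6:c4, 10:c4, 11:app, 12:c3, 13:app, 14:app, 15:app
edges: (2,0,l); (2,1,r); (4,2,l); (4,3,r); (11,10,l); (11,15,r); (13,12,r); (14,11,l); (15,6,l); (15,10,r)


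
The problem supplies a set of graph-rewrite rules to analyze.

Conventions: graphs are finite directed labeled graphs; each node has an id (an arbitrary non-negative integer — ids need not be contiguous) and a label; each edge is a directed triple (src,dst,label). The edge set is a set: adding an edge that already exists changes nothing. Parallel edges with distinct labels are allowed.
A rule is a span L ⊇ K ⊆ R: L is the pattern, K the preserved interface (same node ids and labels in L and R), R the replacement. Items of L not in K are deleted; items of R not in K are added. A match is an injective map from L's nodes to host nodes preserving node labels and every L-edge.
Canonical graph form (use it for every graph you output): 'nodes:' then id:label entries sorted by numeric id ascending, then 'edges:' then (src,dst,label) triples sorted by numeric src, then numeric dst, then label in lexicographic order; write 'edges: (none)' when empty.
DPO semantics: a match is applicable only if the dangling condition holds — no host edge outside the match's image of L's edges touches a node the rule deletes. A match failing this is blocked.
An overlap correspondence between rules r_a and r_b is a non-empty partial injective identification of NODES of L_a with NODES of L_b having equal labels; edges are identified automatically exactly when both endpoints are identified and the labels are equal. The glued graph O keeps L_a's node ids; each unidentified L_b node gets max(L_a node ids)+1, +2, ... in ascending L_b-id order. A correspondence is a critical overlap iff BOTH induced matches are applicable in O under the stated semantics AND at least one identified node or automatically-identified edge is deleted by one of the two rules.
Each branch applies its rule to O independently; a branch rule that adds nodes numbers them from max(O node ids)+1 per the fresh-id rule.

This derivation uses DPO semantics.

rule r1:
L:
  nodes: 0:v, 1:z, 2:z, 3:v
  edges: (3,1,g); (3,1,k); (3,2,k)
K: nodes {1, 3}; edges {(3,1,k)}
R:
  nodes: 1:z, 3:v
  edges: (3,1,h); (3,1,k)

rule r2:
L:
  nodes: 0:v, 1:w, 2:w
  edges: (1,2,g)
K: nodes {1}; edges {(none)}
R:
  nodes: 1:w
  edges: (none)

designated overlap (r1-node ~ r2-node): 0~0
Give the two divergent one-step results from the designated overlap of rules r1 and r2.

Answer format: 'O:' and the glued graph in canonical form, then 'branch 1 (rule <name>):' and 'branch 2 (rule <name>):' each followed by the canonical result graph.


O:
nodes: 0:v, 1:z, 2:z, 3:v, 4:w, 5:w
edges: (3,1,g); (3,1,k); (3,2,k); (4,5,g)
branch 1 (rule r1):
nodes: 1:z, 3:v, 4:w, 5:w
edges: (3,1,h); (3,1,k); (4,5,g)
branch 2 (rule r2):
nodes: 1:z, 2:z, 3:v, 4:w
edges: (3,1,g); (3,1,k); (3,2,k)


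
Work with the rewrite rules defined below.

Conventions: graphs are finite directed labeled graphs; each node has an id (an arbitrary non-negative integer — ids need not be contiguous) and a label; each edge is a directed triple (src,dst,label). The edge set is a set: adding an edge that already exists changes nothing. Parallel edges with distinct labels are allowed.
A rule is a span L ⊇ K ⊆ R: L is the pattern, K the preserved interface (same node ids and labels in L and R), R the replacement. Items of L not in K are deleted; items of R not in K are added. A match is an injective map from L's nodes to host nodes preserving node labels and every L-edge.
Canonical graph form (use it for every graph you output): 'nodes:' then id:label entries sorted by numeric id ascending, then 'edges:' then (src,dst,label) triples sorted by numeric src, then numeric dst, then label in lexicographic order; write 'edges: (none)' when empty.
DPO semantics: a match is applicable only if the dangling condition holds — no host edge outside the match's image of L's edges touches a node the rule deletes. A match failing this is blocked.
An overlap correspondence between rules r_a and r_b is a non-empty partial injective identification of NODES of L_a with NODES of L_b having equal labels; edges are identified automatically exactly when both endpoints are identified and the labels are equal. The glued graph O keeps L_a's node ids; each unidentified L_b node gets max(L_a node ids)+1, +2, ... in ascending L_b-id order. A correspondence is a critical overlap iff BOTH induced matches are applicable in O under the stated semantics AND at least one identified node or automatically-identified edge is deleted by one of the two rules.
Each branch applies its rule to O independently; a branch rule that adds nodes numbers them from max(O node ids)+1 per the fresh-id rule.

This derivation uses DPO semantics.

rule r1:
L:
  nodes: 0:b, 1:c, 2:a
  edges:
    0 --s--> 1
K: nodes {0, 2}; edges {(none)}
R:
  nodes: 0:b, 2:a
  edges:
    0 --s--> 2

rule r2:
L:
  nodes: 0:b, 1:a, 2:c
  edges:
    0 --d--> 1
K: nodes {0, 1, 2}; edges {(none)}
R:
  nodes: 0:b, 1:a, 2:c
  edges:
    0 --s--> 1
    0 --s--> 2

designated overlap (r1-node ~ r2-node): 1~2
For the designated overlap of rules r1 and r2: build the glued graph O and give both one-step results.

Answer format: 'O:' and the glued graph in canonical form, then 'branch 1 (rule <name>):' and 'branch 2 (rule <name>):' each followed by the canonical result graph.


O:
nodes: 0:b, 1:c, 2:a, 3:b, 4:a
edges: (0,1,s); (3,4,d)
branch 1 (rule r1):
nodes: 0:b, 2:a, 3:b, 4:a
edges: (0,2,s); (3,4,d)
branch 2 (rule r2):
nodes: 0:b, 1:c, 2:a, 3:b, 4:a
edges: (0,1,s); (3,1,s); (3,4,s)


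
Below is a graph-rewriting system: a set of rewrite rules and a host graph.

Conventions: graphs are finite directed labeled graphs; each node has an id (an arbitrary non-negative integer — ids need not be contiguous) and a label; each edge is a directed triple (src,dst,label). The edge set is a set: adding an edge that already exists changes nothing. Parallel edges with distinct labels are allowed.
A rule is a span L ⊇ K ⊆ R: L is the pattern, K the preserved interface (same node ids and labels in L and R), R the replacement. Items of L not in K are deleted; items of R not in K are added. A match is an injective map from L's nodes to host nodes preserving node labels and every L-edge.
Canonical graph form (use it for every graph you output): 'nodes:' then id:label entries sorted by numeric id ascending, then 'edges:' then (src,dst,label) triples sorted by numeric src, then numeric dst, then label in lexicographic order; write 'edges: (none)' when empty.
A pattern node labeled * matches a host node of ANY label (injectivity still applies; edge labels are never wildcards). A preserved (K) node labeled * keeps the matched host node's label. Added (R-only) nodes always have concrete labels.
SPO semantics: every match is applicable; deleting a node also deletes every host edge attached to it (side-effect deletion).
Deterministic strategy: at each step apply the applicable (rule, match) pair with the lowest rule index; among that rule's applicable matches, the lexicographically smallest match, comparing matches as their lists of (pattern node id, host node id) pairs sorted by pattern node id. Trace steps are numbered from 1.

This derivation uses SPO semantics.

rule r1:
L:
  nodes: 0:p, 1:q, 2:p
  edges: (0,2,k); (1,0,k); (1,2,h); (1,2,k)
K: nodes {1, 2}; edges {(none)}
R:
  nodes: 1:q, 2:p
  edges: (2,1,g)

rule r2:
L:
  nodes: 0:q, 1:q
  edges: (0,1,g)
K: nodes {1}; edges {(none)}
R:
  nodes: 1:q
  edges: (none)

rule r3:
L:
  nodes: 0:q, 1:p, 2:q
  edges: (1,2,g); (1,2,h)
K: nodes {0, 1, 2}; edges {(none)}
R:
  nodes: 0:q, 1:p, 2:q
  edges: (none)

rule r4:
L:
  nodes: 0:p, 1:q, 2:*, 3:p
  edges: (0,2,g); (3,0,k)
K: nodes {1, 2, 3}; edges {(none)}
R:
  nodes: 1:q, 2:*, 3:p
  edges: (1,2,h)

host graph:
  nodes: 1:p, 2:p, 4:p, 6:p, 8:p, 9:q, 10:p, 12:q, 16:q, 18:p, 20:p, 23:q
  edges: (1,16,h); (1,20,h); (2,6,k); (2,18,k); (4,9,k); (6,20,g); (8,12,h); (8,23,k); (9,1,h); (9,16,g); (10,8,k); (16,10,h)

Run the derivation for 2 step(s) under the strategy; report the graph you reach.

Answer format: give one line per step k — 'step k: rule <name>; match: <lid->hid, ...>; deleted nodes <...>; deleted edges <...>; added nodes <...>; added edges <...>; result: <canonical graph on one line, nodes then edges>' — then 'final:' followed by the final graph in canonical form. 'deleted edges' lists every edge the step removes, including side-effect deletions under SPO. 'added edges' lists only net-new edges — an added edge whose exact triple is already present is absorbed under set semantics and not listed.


step 1: rule r2; match: 0->9, 1->16; deleted nodes 9; deleted edges (4,9,k); (9,1,h); (9,16,g); added nodes (none); added edges (none); result: nodes: 1:p, 2:p, 4:p, 6:p, 8:p, 10:p, 12:q, 16:q, 18:p, 20:p, 23:q edges: (1,16,h); (1,20,h); (2,6,k); (2,18,k); (6,20,g); (8,12,h); (8,23,k); (10,8,k); (16,10,h)
step 2: rule r4; match: 0->6, 1->12, 2->20, 3->2; deleted nodes 6; deleted edges (2,6,k); (6,20,g); added nodes (none); added edges (12,20,h); result: nodes: 1:p, 2:p, 4:p, 8:p, 10:p, 12:q, 16:q, 18:p, 20:p, 23:q edges: (1,16,h); (1,20,h); (2,18,k); (8,12,h); (8,23,k); (10,8,k); (12,20,h); (16,10,h)
final:
nodes: 1:p, 2:p, 4:p, 8:p, 10:p, 12:q, 16:q, 18:p, 20:p, 23:q
edges: (1,16,h); (1,20,h); (2,18,k); (8,12,h); (8,23,k); (10,8,k); (12,20,h); (16,10,h)


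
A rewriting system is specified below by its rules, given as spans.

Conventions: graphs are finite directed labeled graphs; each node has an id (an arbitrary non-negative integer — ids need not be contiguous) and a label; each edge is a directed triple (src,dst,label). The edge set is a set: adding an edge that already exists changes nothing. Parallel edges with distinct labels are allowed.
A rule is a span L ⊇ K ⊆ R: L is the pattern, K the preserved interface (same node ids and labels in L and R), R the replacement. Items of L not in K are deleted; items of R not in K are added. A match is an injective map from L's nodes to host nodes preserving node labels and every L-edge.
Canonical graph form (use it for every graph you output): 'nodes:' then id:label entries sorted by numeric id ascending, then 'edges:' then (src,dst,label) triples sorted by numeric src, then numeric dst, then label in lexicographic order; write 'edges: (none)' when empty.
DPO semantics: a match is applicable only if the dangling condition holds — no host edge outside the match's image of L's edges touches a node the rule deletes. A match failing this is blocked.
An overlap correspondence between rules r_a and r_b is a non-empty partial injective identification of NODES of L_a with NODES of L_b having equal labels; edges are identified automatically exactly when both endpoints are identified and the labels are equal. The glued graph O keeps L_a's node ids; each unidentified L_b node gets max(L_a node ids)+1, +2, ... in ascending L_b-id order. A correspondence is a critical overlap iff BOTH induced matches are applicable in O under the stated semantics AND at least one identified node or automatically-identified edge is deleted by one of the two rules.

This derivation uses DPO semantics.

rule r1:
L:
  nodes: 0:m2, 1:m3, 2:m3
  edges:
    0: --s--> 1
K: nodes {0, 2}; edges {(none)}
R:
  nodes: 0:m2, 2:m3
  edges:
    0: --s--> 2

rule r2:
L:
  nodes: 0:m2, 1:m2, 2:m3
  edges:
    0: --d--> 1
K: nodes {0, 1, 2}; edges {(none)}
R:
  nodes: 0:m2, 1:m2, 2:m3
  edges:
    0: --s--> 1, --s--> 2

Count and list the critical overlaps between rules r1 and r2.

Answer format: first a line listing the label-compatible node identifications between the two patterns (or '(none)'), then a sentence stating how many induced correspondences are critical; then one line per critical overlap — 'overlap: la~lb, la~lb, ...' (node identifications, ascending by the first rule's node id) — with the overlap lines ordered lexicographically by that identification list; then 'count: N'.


label-compatible node identifications between L(r1) and L(r2): 0~0, 0~1, 1~2, 2~2
3 of the induced correspondences are critical overlaps of r1 and r2.
overlap: 0~0, 1~2
overlap: 0~1, 1~2
overlap: 1~2
count: 3


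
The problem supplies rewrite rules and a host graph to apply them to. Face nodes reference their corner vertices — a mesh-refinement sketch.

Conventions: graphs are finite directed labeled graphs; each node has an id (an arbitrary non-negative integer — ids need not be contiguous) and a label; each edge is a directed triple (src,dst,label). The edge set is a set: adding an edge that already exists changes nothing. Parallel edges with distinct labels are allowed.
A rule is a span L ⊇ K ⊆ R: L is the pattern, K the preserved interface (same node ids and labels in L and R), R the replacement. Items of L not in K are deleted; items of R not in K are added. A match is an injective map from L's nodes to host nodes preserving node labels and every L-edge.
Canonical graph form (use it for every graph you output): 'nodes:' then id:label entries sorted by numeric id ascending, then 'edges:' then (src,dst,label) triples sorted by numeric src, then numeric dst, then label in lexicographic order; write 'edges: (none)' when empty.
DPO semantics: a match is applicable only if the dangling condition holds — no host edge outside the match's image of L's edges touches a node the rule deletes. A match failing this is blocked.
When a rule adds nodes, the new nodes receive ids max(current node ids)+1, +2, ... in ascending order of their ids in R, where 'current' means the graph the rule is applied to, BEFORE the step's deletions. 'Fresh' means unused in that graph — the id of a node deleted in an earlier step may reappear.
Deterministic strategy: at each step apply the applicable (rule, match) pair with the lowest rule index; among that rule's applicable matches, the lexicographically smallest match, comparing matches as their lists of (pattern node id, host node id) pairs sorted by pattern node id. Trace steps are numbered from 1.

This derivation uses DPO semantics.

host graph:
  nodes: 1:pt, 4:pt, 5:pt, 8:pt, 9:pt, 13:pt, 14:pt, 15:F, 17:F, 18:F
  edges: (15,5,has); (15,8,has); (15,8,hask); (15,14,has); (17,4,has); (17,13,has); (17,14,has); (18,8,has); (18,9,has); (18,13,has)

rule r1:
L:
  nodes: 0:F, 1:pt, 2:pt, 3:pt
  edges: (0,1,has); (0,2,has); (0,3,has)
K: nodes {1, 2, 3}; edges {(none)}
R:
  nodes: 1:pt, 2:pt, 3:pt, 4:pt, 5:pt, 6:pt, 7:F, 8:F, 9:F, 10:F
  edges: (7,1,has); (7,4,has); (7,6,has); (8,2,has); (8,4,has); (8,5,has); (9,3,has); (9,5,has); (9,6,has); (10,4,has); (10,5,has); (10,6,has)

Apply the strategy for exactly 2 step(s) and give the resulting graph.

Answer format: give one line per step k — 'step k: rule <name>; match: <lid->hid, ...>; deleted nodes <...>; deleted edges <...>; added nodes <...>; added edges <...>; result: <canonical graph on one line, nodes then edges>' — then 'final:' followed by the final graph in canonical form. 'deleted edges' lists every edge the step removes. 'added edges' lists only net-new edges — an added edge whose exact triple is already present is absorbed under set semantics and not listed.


step 1: rule r1; match: 0->17, 1->4, 2->13, 3->14; deleted nodes 17; deleted edges (17,4,has); (17,13,has); (17,14,has); added nodes 19, 20, 21, 22, 23, 24, 25; added edges (22,4,has); (22,19,has); (22,21,has); (23,13,has); (23,19,has); (23,20,has); (24,14,has); (24,20,has); (24,21,has); (25,19,has); (25,20,has); (25,21,has); result: nodes: 1:pt, 4:pt, 5:pt, 8:pt, 9:pt, 13:pt, 14:pt, 15:F, 18:F, 19:pt, 20:pt, 21:pt, 22:F, 23:F, 24:F, 25:F edges: (15,5,has); (15,8,has); (15,8,hask); (15,14,has); (18,8,has); (18,9,has); (18,13,has); (22,4,has); (22,19,has); (22,21,has); (23,13,has); (23,19,has); (23,20,has); (24,14,has); (24,20,has); (24,21,has); (25,19,has); (25,20,has); (25,21,has)
step 2: rule r1; match: 0->18, 1->8, 2->9, 3->13; deleted nodes 18; deleted edges (18,8,has); (18,9,has); (18,13,has); added nodes 26, 27, 28, 29, 30, 31, 32; added edges (29,8,has); (29,26,has); (29,28,has); (30,9,has); (30,26,has); (30,27,has); (31,13,has); (31,27,has); (31,28,has); (32,26,has); (32,27,has); (32,28,has); result: nodes: 1:pt, 4:pt, 5:pt, 8:pt, 9:pt, 13:pt, 14:pt, 15:F, 19:pt, 20:pt, 21:pt, 22:F, 23:F, 24:F, 25:F, 26:pt, 27:pt, 28:pt, 29:F, 30:F, 31:F, 32:F edges: (15,5,has); (15,8,has); (15,8,hask); (15,14,has); (22,4,has); (22,19,has); (22,21,has); (23,13,has); (23,19,has); (23,20,has); (24,14,has); (24,20,has); (24,21,has); (25,19,has); (25,20,has); (25,21,has); (29,8,has); (29,26,has); (29,28,has); (30,9,has); (30,26,has); (30,27,has); (31,13,has); (31,27,has); (31,28,has); (32,26,has); (32,27,has); (32,28,has)
final:
nodes: 1:pt, 4:pt, 5:pt, 8:pt, 9:pt, 13:pt, 14:pt, 15:F, 19:pt, 20:pt, 21:pt, 22:F, 23:F, 24:F, 25:F, 26:pt, 27:pt, 28:pt, 29:F, 30:F, 31:F, 32:F
edges: (15,5,has); (15,8,has); (15,8,hask); (15,14,has); (22,4,has); (22,19,has); (22,21,has); (23,13,has); (23,19,has); (23,20,has); (24,14,has); (24,20,has); (24,21,has); (25,19,has); (25,20,has); (25,21,has); (29,8,has); (29,26,has); (29,28,has); (30,9,has); (30,26,has); (30,27,has); (31,13,has); (31,27,has); (31,28,has); (32,26,has); (32,27,has); (32,28,has)


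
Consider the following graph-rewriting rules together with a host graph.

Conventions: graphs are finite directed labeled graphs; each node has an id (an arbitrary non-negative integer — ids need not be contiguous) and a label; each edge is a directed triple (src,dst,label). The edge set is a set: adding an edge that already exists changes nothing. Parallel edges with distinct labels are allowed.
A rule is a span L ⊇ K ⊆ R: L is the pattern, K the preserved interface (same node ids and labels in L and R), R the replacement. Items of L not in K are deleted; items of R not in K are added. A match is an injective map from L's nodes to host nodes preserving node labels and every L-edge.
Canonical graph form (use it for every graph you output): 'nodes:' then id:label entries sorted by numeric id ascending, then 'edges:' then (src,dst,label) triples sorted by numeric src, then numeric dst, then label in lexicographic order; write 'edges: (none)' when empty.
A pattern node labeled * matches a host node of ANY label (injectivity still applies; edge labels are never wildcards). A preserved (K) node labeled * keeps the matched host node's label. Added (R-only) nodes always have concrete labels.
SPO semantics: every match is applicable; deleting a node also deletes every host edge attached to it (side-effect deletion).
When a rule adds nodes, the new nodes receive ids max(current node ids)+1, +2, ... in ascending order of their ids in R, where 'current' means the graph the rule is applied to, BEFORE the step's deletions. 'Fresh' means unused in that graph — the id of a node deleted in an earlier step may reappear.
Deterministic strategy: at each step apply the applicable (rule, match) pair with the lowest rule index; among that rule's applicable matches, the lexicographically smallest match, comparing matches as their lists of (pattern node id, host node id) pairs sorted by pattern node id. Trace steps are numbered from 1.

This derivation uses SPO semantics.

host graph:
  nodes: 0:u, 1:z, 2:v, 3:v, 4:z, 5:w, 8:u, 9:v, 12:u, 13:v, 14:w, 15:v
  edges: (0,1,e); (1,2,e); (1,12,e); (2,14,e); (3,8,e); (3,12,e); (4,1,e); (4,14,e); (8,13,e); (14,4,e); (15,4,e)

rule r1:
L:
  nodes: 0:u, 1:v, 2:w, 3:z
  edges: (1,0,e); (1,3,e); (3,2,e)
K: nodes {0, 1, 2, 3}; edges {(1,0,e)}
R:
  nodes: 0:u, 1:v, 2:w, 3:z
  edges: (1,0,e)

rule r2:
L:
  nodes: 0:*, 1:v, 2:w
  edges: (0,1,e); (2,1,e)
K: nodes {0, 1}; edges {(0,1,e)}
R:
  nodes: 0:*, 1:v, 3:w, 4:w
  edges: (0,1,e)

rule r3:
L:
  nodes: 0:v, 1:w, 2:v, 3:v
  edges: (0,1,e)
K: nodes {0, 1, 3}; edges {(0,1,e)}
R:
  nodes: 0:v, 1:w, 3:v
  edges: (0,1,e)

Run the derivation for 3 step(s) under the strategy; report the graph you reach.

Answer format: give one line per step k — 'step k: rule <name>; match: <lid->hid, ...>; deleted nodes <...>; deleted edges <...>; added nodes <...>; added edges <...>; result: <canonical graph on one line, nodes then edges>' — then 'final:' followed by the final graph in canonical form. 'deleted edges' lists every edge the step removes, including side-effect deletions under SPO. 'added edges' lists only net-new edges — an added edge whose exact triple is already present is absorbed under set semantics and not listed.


step 1: rule r3; match: 0->2, 1->14, 2->3, 3->9; deleted nodes 3; deleted edges (3,8,e); (3,12,e); added nodes (none); added edges (none); result: nodes: 0:u, 1:z, 2:v, 4:z, 5:w, 8:u, 9:v, 12:u, 13:v, 14:w, 15:v edges: (0,1,e); (1,2,e); (1,12,e); (2,14,e); (4,1,e); (4,14,e); (8,13,e); (14,4,e); (15,4,e)
step 2: rule r3; match: 0->2, 1->14, 2->9, 3->13; deleted nodes 9; deleted edges (none); added nodes (none); added edges (none); result: nodes: 0:u, 1:z, 2:v, 4:z, 5:w, 8:u, 12:u, 13:v, 14:w, 15:v edges: (0,1,e); (1,2,e); (1,12,e); (2,14,e); (4,1,e); (4,14,e); (8,13,e); (14,4,e); (15,4,e)
step 3: rule r3; match: 0->2, 1->14, 2->13, 3->15; deleted nodes 13; deleted edges (8,13,e); added nodes (none); added edges (none); result: nodes: 0:u, 1:z, 2:v, 4:z, 5:w, 8:u, 12:u, 14:w, 15:v edges: (0,1,e); (1,2,e); (1,12,e); (2,14,e); (4,1,e); (4,14,e); (14,4,e); (15,4,e)
final:
nodes: 0:u, 1:z, 2:v, 4:z, 5:w, 8:u, 12:u, 14:w, 15:v
edges: (0,1,e); (1,2,e); (1,12,e); (2,14,e); (4,1,e); (4,14,e); (14,4,e); (15,4,e)


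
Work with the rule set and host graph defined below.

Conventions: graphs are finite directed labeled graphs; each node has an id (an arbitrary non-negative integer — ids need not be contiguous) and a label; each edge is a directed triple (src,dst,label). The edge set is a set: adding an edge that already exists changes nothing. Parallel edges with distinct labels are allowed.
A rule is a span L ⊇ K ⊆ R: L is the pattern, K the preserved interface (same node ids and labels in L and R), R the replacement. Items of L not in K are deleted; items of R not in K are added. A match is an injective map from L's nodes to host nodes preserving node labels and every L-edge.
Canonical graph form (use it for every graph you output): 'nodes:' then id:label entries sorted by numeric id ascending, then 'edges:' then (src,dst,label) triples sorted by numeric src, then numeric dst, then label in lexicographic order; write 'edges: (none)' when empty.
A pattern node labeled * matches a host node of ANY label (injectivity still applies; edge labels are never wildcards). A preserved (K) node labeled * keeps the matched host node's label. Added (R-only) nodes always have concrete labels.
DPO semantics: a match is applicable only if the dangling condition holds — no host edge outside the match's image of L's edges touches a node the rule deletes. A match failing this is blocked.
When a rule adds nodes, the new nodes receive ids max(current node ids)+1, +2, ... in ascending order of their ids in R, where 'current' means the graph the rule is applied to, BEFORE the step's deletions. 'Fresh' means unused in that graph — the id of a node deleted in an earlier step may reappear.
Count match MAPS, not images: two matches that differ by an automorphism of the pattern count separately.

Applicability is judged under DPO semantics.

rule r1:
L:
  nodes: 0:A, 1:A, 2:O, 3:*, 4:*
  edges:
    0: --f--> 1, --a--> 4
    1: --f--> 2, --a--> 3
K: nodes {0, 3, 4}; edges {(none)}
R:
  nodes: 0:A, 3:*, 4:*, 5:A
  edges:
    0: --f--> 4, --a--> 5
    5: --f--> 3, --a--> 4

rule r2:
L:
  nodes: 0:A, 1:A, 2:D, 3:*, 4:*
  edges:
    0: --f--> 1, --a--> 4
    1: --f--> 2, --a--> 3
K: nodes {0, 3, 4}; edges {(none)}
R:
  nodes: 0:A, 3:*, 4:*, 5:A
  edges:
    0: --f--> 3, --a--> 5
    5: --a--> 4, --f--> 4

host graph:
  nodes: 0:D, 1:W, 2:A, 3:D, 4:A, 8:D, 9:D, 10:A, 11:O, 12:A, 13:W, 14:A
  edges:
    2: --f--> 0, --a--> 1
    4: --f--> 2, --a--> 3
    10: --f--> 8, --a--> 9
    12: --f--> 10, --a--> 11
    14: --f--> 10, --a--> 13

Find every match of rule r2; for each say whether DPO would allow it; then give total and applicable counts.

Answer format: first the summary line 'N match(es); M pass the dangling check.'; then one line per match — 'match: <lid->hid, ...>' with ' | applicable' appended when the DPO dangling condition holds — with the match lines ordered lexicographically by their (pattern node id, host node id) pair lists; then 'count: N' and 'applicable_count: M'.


3 match(es); 1 pass the dangling check.
match: 0->4, 1->2, 2->0, 3->1, 4->3 | applicable
match: 0->12, 1->10, 2->8, 3->9, 4->11
match: 0->14, 1->10, 2->8, 3->9, 4->13
count: 3
applicable_count: 1


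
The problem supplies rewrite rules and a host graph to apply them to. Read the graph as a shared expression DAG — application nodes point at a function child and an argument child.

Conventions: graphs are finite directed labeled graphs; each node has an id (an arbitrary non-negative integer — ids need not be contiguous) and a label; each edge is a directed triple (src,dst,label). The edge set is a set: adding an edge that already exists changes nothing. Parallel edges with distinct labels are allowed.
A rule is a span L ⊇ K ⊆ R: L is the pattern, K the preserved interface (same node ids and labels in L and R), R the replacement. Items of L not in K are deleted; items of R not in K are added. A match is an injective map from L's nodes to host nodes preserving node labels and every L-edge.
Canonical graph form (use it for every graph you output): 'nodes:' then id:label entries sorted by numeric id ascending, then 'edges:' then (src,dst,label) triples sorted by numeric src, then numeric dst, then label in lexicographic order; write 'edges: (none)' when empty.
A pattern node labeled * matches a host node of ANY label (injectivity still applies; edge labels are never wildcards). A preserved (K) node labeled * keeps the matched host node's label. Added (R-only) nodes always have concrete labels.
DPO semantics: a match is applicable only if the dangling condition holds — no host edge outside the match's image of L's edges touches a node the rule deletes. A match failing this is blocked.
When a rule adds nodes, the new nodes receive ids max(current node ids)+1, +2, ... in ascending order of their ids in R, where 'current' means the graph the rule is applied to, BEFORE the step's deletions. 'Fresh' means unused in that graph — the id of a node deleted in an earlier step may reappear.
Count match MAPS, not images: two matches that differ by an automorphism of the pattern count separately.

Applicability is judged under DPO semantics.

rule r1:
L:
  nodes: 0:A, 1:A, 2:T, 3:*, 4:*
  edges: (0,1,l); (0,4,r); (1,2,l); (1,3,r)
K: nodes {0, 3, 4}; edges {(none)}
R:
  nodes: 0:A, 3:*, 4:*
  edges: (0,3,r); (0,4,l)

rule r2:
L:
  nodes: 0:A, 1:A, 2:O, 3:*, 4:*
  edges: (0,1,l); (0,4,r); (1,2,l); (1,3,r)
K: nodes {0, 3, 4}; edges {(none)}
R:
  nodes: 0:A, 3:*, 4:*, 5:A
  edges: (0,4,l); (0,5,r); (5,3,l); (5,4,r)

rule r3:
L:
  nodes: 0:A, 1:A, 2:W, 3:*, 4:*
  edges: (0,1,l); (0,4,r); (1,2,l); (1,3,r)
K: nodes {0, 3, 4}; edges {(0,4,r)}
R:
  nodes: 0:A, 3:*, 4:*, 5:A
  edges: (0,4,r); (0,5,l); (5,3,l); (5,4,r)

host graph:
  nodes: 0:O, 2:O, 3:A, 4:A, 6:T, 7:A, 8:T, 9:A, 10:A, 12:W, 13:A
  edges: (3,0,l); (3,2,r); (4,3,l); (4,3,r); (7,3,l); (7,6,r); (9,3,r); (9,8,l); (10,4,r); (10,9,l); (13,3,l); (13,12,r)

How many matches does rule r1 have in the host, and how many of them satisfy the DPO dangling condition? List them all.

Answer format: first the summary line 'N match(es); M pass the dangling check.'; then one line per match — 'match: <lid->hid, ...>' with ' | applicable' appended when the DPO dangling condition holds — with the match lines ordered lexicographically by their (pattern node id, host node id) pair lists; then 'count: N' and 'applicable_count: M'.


1 match(es); 1 pass the dangling check.
match: 0->10, 1->9, 2->8, 3->3, 4->4 | applicable
count: 1
applicable_count: 1


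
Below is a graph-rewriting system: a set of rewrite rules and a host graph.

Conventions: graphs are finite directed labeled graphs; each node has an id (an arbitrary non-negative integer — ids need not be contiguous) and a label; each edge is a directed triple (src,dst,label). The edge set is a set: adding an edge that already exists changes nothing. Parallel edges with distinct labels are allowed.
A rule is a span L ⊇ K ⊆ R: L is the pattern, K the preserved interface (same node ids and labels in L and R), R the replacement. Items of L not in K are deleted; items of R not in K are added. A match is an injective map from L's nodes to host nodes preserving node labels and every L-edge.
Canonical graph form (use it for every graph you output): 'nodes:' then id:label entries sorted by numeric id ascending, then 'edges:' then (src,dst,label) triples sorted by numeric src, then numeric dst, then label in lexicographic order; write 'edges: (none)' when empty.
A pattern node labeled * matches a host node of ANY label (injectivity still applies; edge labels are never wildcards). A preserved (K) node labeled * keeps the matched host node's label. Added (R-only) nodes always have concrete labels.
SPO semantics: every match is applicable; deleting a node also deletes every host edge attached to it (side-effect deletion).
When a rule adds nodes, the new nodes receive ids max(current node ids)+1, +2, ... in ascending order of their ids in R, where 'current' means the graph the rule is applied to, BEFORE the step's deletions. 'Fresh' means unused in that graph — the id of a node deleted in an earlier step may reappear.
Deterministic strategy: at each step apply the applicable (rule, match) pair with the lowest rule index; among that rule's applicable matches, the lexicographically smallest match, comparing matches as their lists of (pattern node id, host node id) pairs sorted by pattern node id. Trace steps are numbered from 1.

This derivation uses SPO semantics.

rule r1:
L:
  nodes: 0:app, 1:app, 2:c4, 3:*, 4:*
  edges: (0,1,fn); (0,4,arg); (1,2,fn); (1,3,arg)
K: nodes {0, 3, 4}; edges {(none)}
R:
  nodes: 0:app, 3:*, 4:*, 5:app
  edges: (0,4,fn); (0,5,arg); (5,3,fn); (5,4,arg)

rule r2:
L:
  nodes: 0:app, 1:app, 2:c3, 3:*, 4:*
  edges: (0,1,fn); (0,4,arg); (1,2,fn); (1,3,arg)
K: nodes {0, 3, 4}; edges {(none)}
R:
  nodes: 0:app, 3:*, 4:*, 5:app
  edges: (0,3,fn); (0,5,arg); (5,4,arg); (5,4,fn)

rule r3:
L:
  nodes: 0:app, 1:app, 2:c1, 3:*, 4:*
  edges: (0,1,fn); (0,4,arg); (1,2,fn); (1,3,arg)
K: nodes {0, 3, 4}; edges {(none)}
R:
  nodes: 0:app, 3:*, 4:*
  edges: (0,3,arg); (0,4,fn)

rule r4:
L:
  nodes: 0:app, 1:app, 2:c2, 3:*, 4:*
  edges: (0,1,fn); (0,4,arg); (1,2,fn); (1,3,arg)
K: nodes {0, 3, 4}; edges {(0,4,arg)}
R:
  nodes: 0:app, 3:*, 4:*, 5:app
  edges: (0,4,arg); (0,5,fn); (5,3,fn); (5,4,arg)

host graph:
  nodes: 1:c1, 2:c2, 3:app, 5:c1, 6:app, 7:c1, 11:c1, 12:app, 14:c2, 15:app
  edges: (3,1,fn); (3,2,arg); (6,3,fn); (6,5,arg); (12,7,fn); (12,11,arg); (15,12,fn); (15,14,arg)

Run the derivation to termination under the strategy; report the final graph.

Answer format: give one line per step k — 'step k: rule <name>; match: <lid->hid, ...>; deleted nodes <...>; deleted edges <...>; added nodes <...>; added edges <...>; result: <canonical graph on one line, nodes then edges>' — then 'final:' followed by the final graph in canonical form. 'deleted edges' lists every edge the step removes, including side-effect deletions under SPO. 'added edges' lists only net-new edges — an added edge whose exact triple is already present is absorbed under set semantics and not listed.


step 1: rule r3; match: 0->6, 1->3, 2->1, 3->2, 4->5; deleted nodes 1, 3; deleted edges (3,1,fn); (3,2,arg); (6,3,fn); (6,5,arg); added nodes (none); added edges (6,2,arg); (6,5,fn); result: nodes: 2:c2, 5:c1, 6:app, 7:c1, 11:c1, 12:app, 14:c2, 15:app edges: (6,2,arg); (6,5,fn); (12,7,fn); (12,11,arg); (15,12,fn); (15,14,arg)
step 2: rule r3; match: 0->15, 1->12, 2->7, 3->11, 4->14; deleted nodes 7, 12; deleted edges (12,7,fn); (12,11,arg); (15,12,fn); (15,14,arg); added nodes (none); added edges (15,11,arg); (15,14,fn); result: nodes: 2:c2, 5:c1, 6:app, 11:c1, 14:c2, 15:app edges: (6,2,arg); (6,5,fn); (15,11,arg); (15,14,fn)
final:
nodes: 2:c2, 5:c1, 6:app, 11:c1, 14:c2, 15:app
edges: (6,2,arg); (6,5,fn); (15,11,arg); (15,14,fn)
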